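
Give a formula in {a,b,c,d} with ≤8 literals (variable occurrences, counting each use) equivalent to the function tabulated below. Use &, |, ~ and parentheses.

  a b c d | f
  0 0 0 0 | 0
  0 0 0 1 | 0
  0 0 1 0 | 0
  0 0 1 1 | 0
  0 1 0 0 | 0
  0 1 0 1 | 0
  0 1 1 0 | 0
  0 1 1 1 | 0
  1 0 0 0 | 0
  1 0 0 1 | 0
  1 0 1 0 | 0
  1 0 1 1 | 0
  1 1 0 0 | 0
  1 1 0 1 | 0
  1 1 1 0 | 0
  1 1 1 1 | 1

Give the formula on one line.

  (a & c) = 0000000000110011
  ~a = 1111111100000000
  ((a & c) | ~a) = 1111111100110011
  (d & a) = 0000000001010101
  ~c = 1100110011001100
  (b | ~c) = 1100111111001111
  ((d & a) & (b | ~c)) = 0000000001000101
  (((a & c) | ~a) & ((d & a) & (b | ~c))) = 0000000000000001

(((a & c) | ~a) & ((d & a) & (b | ~c)))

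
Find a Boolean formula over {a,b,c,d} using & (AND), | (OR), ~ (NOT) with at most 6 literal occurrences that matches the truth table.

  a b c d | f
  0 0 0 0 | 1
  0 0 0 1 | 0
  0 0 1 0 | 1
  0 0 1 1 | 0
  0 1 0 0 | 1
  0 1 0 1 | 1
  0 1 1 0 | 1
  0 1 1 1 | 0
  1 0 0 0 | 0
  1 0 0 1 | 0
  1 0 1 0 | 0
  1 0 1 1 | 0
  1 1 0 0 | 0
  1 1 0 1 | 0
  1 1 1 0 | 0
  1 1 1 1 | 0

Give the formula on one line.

  ~a = 1111111100000000
  ~d = 1010101010101010
  ~c = 1100110011001100
  (~c & b) = 0000110000001100
  (~d | (~c & b)) = 1010111010101110
  (~a & (~d | (~c & b))) = 1010111000000000

(~a & (~d | (~c & b)))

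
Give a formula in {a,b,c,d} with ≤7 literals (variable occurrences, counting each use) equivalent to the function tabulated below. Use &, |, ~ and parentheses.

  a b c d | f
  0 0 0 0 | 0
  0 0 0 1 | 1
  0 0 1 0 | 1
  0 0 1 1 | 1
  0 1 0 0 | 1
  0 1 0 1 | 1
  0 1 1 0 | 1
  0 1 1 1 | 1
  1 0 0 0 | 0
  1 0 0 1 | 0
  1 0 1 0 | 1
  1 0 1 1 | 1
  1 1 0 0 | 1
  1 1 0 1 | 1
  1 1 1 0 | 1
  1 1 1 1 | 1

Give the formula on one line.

((((~a | c) | ~d) & (d | c)) | b)

  ~a = 1111111100000000
  (~a | c) = 1111111100110011
  ~d = 1010101010101010
  ((~a | c) | ~d) = 1111111110111011
  (d | c) = 0111011101110111
  (((~a | c) | ~d) & (d | c)) = 0111011100110011
  ((((~a | c) | ~d) & (d | c)) | b) = 0111111100111111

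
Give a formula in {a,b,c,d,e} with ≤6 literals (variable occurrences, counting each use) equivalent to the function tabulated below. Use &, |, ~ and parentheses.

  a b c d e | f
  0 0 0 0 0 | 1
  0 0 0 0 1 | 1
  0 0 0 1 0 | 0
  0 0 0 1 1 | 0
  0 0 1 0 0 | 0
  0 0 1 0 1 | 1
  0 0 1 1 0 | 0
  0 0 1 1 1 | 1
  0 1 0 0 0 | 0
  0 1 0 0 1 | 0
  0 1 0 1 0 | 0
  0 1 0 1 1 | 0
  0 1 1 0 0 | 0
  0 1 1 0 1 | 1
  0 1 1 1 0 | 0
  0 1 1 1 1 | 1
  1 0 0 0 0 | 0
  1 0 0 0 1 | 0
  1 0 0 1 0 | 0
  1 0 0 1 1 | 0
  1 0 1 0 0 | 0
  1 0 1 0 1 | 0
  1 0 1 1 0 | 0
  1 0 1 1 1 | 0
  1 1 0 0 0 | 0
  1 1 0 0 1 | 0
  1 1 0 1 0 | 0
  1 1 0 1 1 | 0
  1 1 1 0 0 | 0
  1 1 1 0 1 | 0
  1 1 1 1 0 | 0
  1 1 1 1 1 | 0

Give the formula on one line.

  ~a = 11111111111111110000000000000000
  ~b = 11111111000000001111111100000000
  ~c = 11110000111100001111000011110000
  ~d = 11001100110011001100110011001100
  (~c & ~d) = 11000000110000001100000011000000
  (~b & (~c & ~d)) = 11000000000000001100000000000000
  (e & c) = 00000101000001010000010100000101
  ((~b & (~c & ~d)) | (e & c)) = 11000101000001011100010100000101
  (~a & ((~b & (~c & ~d)) | (e & c))) = 11000101000001010000000000000000

(~a & ((~b & (~c & ~d)) | (e & c)))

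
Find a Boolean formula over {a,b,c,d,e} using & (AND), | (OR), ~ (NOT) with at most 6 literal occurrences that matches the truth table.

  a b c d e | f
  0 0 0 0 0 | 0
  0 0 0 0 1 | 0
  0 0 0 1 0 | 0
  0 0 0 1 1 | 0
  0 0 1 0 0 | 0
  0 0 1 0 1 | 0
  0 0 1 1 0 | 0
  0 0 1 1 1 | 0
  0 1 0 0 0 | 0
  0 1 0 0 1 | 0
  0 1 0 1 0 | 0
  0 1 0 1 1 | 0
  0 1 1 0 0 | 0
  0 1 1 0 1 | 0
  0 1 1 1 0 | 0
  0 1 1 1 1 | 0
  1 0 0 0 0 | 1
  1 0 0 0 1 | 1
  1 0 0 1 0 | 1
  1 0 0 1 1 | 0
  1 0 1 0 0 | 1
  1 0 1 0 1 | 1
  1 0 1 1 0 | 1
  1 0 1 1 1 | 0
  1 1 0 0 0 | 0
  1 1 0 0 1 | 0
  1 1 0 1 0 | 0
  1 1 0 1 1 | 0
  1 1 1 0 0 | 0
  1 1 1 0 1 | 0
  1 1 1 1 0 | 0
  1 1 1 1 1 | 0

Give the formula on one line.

((a & ~b) & (~d | ~e))

  ~b = 11111111000000001111111100000000
  (a & ~b) = 00000000000000001111111100000000
  ~d = 11001100110011001100110011001100
  ~e = 10101010101010101010101010101010
  (~d | ~e) = 11101110111011101110111011101110
  ((a & ~b) & (~d | ~e)) = 00000000000000001110111000000000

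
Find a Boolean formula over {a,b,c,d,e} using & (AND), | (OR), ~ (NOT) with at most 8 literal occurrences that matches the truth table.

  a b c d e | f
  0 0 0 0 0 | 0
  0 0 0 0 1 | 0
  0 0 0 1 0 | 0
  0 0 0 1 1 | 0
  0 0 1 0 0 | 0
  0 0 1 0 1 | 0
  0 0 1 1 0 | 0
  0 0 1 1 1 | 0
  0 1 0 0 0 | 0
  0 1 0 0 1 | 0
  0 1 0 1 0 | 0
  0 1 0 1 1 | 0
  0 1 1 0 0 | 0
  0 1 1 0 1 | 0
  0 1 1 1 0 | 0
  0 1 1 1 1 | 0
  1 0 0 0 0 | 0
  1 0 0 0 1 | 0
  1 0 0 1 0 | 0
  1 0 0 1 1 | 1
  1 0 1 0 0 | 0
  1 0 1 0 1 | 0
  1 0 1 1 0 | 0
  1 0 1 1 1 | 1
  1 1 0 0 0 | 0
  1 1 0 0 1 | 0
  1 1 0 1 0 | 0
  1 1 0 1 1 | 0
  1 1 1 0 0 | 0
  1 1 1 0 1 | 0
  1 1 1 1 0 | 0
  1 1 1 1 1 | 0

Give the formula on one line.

((~b & e) & ((d & (a | ~d)) | ~e))

  ~b = 11111111000000001111111100000000
  (~b & e) = 01010101000000000101010100000000
  ~d = 11001100110011001100110011001100
  (a | ~d) = 11001100110011001111111111111111
  (d & (a | ~d)) = 00000000000000000011001100110011
  ~e = 10101010101010101010101010101010
  ((d & (a | ~d)) | ~e) = 10101010101010101011101110111011
  ((~b & e) & ((d & (a | ~d)) | ~e)) = 00000000000000000001000100000000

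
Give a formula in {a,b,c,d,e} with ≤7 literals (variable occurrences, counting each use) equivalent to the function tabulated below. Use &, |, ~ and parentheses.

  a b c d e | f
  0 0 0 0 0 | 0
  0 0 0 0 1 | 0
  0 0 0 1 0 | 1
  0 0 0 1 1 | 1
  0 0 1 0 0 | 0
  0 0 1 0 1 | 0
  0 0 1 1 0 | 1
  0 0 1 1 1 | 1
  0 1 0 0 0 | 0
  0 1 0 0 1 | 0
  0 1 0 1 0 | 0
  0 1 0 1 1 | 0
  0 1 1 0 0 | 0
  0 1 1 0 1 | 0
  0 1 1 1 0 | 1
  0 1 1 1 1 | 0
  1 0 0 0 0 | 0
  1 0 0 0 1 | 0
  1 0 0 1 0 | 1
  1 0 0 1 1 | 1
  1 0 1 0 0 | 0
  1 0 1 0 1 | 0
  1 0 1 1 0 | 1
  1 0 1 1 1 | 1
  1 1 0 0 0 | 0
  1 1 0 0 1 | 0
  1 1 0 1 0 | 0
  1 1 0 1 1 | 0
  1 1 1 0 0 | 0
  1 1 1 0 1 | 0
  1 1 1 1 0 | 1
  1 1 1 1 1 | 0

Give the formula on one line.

  ~e = 10101010101010101010101010101010
  (c & ~e) = 00001010000010100000101000001010
  ((c & ~e) & d) = 00000010000000100000001000000010
  ~b = 11111111000000001111111100000000
  (d & ~b) = 00110011000000000011001100000000
  (((c & ~e) & d) | (d & ~b)) = 00110011000000100011001100000010

(((c & ~e) & d) | (d & ~b))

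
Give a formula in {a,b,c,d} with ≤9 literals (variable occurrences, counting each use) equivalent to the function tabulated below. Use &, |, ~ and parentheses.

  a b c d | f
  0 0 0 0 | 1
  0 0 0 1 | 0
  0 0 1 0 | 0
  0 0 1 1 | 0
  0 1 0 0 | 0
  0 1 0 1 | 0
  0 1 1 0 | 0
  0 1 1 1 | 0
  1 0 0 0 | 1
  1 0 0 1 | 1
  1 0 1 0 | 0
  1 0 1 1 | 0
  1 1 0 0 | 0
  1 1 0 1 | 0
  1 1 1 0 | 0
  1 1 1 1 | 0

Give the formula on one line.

  ~d = 1010101010101010
  (a | ~d) = 1010101011111111
  ~c = 1100110011001100
  (d & c) = 0001000100010001
  ~b = 1111000011110000
  ((d & c) | ~b) = 1111000111110001
  (~c & ((d & c) | ~b)) = 1100000011000000
  ((a | ~d) & (~c & ((d & c) | ~b))) = 1000000011000000

((a | ~d) & (~c & ((d & c) | ~b)))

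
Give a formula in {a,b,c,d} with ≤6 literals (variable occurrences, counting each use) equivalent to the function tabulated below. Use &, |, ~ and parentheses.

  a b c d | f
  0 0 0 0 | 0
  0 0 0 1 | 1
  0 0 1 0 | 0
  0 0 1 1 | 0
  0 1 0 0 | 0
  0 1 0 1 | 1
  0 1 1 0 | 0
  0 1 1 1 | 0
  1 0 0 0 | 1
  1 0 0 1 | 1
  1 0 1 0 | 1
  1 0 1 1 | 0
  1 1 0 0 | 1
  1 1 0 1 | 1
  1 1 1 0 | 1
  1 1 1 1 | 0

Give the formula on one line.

  ~d = 1010101010101010
  (~d & a) = 0000000010101010
  ~c = 1100110011001100
  (d & ~c) = 0100010001000100
  ((~d & a) | (d & ~c)) = 0100010011101110

((~d & a) | (d & ~c))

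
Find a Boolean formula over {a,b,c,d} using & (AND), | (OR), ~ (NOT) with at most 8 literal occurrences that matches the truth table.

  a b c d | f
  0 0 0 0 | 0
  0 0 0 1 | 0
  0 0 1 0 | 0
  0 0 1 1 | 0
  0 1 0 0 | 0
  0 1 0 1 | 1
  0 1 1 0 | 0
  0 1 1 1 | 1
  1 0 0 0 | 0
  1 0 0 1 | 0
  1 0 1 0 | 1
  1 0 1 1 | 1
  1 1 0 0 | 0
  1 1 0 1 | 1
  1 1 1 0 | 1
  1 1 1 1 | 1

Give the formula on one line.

(((d & (~c | ~a)) & b) | (c & a))

  ~c = 1100110011001100
  ~a = 1111111100000000
  (~c | ~a) = 1111111111001100
  (d & (~c | ~a)) = 0101010101000100
  ((d & (~c | ~a)) & b) = 0000010100000100
  (c & a) = 0000000000110011
  (((d & (~c | ~a)) & b) | (c & a)) = 0000010100110111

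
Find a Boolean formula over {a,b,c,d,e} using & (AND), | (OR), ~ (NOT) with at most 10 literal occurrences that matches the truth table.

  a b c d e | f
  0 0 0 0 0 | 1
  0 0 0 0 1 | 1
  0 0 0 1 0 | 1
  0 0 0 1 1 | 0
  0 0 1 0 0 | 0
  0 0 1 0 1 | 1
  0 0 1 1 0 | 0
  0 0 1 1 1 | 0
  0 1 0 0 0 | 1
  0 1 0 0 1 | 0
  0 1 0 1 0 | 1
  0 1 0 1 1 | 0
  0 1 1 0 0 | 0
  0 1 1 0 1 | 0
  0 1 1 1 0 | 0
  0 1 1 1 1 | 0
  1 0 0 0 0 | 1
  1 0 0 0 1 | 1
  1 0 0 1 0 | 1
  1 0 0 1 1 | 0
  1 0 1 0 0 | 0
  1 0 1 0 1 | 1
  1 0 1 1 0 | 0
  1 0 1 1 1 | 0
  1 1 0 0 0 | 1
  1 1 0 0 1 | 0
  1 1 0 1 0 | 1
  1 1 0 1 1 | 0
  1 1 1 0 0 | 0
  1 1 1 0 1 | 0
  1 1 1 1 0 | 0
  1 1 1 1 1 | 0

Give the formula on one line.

(((~b & e) & (b | ~d)) | ((c | ~e) & ~c))

  ~b = 11111111000000001111111100000000
  (~b & e) = 01010101000000000101010100000000
  ~d = 11001100110011001100110011001100
  (b | ~d) = 11001100111111111100110011111111
  ((~b & e) & (b | ~d)) = 01000100000000000100010000000000
  ~e = 10101010101010101010101010101010
  (c | ~e) = 10101111101011111010111110101111
  ~c = 11110000111100001111000011110000
  ((c | ~e) & ~c) = 10100000101000001010000010100000
  (((~b & e) & (b | ~d)) | ((c | ~e) & ~c)) = 11100100101000001110010010100000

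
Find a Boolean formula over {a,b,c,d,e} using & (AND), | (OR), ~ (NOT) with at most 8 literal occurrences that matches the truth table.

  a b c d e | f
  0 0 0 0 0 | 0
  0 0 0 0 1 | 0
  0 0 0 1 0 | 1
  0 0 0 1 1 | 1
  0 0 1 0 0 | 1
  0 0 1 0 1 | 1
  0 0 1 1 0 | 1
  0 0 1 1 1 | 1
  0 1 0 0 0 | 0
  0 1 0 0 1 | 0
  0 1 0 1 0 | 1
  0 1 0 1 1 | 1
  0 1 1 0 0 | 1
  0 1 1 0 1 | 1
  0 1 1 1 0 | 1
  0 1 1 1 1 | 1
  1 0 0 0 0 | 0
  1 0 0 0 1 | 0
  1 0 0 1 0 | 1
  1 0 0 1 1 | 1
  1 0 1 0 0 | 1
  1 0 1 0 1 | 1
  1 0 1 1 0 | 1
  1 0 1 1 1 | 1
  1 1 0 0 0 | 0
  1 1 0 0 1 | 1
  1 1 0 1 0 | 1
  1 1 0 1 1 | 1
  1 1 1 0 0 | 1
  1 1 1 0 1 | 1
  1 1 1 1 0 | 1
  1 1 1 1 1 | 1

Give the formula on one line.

  (d | c) = 00111111001111110011111100111111
  (b & a) = 00000000000000000000000011111111
  (e & (b & a)) = 00000000000000000000000001010101
  ((d | c) | (e & (b & a))) = 00111111001111110011111101111111

((d | c) | (e & (b & a)))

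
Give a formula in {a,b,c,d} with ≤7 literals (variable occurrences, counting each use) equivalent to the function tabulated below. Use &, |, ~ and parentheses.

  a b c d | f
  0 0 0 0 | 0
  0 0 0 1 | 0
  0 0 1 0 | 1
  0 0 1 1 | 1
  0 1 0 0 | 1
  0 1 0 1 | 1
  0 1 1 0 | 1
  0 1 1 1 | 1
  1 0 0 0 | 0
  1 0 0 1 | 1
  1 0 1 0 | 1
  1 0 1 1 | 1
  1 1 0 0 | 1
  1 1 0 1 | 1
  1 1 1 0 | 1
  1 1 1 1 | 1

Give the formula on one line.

  (d & a) = 0000000001010101
  (b | (d & a)) = 0000111101011111
  ((b | (d & a)) | c) = 0011111101111111

((b | (d & a)) | c)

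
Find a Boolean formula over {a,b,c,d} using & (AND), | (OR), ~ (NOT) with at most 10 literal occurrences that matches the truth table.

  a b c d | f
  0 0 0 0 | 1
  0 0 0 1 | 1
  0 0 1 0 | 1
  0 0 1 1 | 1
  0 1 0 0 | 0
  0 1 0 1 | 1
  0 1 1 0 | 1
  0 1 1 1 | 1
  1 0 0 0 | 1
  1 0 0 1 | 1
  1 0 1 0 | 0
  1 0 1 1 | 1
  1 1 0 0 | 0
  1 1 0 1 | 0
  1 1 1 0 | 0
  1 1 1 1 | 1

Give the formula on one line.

((~c & ~b) | ((a | (d | c)) & (~a | (c & d))))

  ~c = 1100110011001100
  ~b = 1111000011110000
  (~c & ~b) = 1100000011000000
  (d | c) = 0111011101110111
  (a | (d | c)) = 0111011111111111
  ~a = 1111111100000000
  (c & d) = 0001000100010001
  (~a | (c & d)) = 1111111100010001
  ((a | (d | c)) & (~a | (c & d))) = 0111011100010001
  ((~c & ~b) | ((a | (d | c)) & (~a | (c & d)))) = 1111011111010001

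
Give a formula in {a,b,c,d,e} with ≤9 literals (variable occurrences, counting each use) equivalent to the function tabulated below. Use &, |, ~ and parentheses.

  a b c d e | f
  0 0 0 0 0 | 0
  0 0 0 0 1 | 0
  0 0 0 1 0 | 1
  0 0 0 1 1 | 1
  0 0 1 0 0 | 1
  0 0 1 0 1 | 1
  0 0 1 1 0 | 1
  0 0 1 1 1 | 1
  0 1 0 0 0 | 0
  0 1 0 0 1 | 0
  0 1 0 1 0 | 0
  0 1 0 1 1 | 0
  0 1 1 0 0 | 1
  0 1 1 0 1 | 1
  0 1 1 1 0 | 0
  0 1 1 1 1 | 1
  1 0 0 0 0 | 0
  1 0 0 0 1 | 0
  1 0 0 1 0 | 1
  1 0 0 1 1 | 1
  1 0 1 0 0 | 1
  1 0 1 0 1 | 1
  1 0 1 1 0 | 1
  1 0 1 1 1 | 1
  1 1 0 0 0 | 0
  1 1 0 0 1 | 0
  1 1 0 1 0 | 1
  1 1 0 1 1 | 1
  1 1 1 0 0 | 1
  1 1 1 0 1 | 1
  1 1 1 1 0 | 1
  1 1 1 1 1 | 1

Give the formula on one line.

  ~d = 11001100110011001100110011001100
  (e | ~d) = 11011101110111011101110111011101
  (c & (e | ~d)) = 00001101000011010000110100001101
  ~a = 11111111111111110000000000000000
  ~b = 11111111000000001111111100000000
  (~a & ~b) = 11111111000000000000000000000000
  (d & ~a) = 00110011001100110000000000000000
  ((~a & ~b) & (d & ~a)) = 00110011000000000000000000000000
  (a | ((~a & ~b) & (d & ~a))) = 00110011000000001111111111111111
  (d & (a | ((~a & ~b) & (d & ~a)))) = 00110011000000000011001100110011
  ((c & (e | ~d)) | (d & (a | ((~a & ~b) & (d & ~a))))) = 00111111000011010011111100111111

((c & (e | ~d)) | (d & (a | ((~a & ~b) & (d & ~a)))))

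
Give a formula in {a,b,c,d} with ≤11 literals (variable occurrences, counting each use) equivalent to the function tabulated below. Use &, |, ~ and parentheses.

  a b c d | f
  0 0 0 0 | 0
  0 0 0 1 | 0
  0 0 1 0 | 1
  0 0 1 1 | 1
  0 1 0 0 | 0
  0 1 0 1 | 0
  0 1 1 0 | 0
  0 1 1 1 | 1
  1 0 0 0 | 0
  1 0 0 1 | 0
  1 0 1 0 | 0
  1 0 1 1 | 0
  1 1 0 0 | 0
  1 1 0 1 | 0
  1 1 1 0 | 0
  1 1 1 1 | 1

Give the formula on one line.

(((a & b) | (~a & c)) & (((~b | c) & (d | ~c)) | ~b))

  (a & b) = 0000000000001111
  ~a = 1111111100000000
  (~a & c) = 0011001100000000
  ((a & b) | (~a & c)) = 0011001100001111
  ~b = 1111000011110000
  (~b | c) = 1111001111110011
  ~c = 1100110011001100
  (d | ~c) = 1101110111011101
  ((~b | c) & (d | ~c)) = 1101000111010001
  (((~b | c) & (d | ~c)) | ~b) = 1111000111110001
  (((a & b) | (~a & c)) & (((~b | c) & (d | ~c)) | ~b)) = 0011000100000001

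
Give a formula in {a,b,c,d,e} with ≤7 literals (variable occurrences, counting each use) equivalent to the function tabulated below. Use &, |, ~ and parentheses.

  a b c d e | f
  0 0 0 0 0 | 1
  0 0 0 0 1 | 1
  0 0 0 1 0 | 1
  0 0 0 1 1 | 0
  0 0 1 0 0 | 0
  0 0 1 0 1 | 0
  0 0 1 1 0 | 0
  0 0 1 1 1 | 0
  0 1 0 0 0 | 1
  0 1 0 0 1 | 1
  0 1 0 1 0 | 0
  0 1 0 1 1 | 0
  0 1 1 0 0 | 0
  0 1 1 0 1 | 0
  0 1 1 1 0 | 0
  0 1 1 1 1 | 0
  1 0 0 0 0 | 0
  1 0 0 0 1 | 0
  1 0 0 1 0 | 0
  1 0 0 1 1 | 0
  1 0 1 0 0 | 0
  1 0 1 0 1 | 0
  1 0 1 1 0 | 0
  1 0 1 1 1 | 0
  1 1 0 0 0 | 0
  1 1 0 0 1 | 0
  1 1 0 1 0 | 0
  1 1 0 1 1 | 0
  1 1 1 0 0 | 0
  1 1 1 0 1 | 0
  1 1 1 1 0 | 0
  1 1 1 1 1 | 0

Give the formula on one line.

  ~d = 11001100110011001100110011001100
  ~e = 10101010101010101010101010101010
  (~d | ~e) = 11101110111011101110111011101110
  ((~d | ~e) | b) = 11101110111111111110111011111111
  ~b = 11111111000000001111111100000000
  (~b | ~d) = 11111111110011001111111111001100
  ~a = 11111111111111110000000000000000
  ~c = 11110000111100001111000011110000
  (~a & ~c) = 11110000111100000000000000000000
  ((~b | ~d) & (~a & ~c)) = 11110000110000000000000000000000
  (((~d | ~e) | b) & ((~b | ~d) & (~a & ~c))) = 11100000110000000000000000000000

(((~d | ~e) | b) & ((~b | ~d) & (~a & ~c)))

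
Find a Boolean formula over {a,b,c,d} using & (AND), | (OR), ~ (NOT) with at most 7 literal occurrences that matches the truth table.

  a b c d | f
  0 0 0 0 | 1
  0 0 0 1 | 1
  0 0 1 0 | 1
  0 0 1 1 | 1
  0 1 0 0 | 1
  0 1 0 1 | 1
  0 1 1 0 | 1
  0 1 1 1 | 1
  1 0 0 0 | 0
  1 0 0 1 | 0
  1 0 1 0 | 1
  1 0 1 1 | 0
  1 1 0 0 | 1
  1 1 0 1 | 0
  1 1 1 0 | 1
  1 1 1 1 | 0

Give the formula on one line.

(~a | (((c & a) | b) & (~d & a)))

  ~a = 1111111100000000
  (c & a) = 0000000000110011
  ((c & a) | b) = 0000111100111111
  ~d = 1010101010101010
  (~d & a) = 0000000010101010
  (((c & a) | b) & (~d & a)) = 0000000000101010
  (~a | (((c & a) | b) & (~d & a))) = 1111111100101010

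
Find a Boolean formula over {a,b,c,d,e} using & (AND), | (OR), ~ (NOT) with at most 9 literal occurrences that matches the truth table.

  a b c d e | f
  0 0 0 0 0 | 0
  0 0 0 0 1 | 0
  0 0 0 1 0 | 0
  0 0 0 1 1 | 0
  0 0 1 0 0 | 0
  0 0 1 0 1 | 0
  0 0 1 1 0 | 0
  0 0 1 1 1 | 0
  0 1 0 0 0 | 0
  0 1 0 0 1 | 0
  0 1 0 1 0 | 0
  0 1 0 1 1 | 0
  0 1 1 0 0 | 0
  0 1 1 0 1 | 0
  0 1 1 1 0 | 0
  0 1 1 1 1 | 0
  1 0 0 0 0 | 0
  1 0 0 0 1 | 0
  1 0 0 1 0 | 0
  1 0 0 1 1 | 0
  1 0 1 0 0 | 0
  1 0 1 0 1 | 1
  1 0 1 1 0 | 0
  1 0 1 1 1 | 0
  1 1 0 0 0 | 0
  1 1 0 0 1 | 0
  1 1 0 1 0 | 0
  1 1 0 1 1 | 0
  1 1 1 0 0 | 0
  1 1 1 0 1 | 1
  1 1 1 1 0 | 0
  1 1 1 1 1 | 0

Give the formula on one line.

  (c & e) = 00000101000001010000010100000101
  ~d = 11001100110011001100110011001100
  ~c = 11110000111100001111000011110000
  ~a = 11111111111111110000000000000000
  (~c & ~a) = 11110000111100000000000000000000
  (~d | (~c & ~a)) = 11111100111111001100110011001100
  (e & (~d | (~c & ~a))) = 01010100010101000100010001000100
  ((c & e) & (e & (~d | (~c & ~a)))) = 00000100000001000000010000000100
  (a & c) = 00000000000000000000111100001111
  (((c & e) & (e & (~d | (~c & ~a)))) & (a & c)) = 00000000000000000000010000000100

(((c & e) & (e & (~d | (~c & ~a)))) & (a & c))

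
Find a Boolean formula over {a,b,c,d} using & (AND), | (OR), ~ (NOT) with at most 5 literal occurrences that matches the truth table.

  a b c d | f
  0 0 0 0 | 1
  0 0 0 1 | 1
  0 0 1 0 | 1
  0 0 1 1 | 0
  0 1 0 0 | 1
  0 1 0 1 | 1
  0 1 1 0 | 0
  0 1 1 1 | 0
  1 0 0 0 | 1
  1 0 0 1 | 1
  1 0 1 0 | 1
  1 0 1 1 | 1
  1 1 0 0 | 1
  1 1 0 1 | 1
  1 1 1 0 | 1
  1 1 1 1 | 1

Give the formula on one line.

((~c | a) | (~a & (~d & ~b)))

  ~c = 1100110011001100
  (~c | a) = 1100110011111111
  ~a = 1111111100000000
  ~d = 1010101010101010
  ~b = 1111000011110000
  (~d & ~b) = 1010000010100000
  (~a & (~d & ~b)) = 1010000000000000
  ((~c | a) | (~a & (~d & ~b))) = 1110110011111111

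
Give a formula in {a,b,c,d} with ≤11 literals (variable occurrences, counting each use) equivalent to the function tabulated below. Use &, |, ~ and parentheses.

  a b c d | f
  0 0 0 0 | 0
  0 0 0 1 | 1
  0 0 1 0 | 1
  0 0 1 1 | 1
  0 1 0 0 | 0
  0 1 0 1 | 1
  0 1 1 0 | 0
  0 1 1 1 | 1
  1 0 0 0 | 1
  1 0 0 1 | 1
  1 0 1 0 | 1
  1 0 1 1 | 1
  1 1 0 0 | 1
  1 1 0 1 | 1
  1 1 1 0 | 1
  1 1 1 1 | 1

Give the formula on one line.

(((a | d) & (~c | b)) | (~b & (b | (c | a))))

  (a | d) = 0101010111111111
  ~c = 1100110011001100
  (~c | b) = 1100111111001111
  ((a | d) & (~c | b)) = 0100010111001111
  ~b = 1111000011110000
  (c | a) = 0011001111111111
  (b | (c | a)) = 0011111111111111
  (~b & (b | (c | a))) = 0011000011110000
  (((a | d) & (~c | b)) | (~b & (b | (c | a)))) = 0111010111111111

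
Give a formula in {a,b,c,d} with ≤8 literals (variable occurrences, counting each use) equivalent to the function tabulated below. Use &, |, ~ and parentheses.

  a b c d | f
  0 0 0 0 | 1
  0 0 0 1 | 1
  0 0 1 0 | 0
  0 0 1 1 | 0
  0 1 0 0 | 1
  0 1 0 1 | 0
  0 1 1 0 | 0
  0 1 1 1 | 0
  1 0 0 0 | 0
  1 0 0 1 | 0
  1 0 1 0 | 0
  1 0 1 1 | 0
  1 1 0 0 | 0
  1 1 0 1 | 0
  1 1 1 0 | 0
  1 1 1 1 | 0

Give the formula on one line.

  ~a = 1111111100000000
  ~c = 1100110011001100
  (~a & ~c) = 1100110000000000
  ~b = 1111000011110000
  (~a | b) = 1111111100001111
  (~b & (~a | b)) = 1111000000000000
  ~d = 1010101010101010
  ((~b & (~a | b)) | ~d) = 1111101010101010
  ((~a & ~c) & ((~b & (~a | b)) | ~d)) = 1100100000000000

((~a & ~c) & ((~b & (~a | b)) | ~d))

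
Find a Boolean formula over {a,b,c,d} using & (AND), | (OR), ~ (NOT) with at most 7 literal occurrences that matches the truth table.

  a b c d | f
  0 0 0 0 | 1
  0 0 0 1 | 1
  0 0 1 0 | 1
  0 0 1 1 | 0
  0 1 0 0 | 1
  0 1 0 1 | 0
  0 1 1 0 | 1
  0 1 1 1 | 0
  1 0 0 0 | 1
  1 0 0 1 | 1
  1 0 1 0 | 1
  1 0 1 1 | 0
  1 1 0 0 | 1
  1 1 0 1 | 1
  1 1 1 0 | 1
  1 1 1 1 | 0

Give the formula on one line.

  ~d = 1010101010101010
  ~c = 1100110011001100
  ~b = 1111000011110000
  (~b | a) = 1111000011111111
  (~c & (~b | a)) = 1100000011001100
  (~d | (~c & (~b | a))) = 1110101011101110

(~d | (~c & (~b | a)))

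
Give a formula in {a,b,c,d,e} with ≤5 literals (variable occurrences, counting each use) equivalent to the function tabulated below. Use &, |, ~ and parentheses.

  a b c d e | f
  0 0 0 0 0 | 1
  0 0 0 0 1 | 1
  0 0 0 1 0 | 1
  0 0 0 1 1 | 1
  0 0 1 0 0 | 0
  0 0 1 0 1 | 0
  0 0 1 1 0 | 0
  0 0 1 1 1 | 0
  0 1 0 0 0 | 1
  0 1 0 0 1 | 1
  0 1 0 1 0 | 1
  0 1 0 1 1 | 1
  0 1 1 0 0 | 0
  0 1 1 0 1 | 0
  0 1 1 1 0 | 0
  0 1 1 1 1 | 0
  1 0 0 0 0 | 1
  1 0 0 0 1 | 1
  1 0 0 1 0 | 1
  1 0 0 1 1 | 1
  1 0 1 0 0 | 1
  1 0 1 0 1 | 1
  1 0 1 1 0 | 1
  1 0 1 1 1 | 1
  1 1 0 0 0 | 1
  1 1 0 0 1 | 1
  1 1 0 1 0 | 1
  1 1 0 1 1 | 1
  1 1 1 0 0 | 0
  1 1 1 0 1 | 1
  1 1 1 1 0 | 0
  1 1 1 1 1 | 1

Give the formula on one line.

  ~c = 11110000111100001111000011110000
  ~b = 11111111000000001111111100000000
  (e | ~b) = 11111111010101011111111101010101
  ((e | ~b) & a) = 00000000000000001111111101010101
  (~c | ((e | ~b) & a)) = 11110000111100001111111111110101

(~c | ((e | ~b) & a))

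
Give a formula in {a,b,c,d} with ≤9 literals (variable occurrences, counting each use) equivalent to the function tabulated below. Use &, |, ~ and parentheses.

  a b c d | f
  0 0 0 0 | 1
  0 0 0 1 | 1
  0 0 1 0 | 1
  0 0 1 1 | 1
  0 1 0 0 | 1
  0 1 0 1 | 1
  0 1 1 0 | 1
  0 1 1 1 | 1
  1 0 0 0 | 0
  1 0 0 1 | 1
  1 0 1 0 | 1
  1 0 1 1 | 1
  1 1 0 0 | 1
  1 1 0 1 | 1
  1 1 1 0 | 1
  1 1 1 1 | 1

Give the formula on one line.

  ~d = 1010101010101010
  (~d | a) = 1010101011111111
  ~a = 1111111100000000
  ((~d | a) & ~a) = 1010101000000000
  (b & a) = 0000000000001111
  ((b & a) | c) = 0011001100111111
  (((~d | a) & ~a) | ((b & a) | c)) = 1011101100111111
  ((((~d | a) & ~a) | ((b & a) | c)) | d) = 1111111101111111

((((~d | a) & ~a) | ((b & a) | c)) | d)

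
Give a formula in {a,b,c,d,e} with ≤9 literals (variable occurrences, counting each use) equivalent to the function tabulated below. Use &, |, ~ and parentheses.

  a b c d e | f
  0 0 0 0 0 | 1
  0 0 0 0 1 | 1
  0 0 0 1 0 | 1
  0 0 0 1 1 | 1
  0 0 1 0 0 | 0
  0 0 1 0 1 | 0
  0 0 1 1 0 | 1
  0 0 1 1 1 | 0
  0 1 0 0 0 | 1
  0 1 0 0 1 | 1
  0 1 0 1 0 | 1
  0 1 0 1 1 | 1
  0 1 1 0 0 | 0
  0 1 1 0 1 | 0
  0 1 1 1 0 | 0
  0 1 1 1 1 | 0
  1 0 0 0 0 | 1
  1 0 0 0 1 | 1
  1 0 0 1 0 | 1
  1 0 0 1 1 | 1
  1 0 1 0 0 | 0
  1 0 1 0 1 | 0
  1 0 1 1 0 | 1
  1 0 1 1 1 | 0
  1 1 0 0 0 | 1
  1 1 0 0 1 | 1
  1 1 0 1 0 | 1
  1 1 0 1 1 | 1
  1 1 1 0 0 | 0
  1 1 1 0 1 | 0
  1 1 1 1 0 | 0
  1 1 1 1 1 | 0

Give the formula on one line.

(~c | ((~c & ~a) | ((d | ((a & e) & c)) & (~b & ~e))))

  ~c = 11110000111100001111000011110000
  ~a = 11111111111111110000000000000000
  (~c & ~a) = 11110000111100000000000000000000
  (a & e) = 00000000000000000101010101010101
  ((a & e) & c) = 00000000000000000000010100000101
  (d | ((a & e) & c)) = 00110011001100110011011100110111
  ~b = 11111111000000001111111100000000
  ~e = 10101010101010101010101010101010
  (~b & ~e) = 10101010000000001010101000000000
  ((d | ((a & e) & c)) & (~b & ~e)) = 00100010000000000010001000000000
  ((~c & ~a) | ((d | ((a & e) & c)) & (~b & ~e))) = 11110010111100000010001000000000
  (~c | ((~c & ~a) | ((d | ((a & e) & c)) & (~b & ~e)))) = 11110010111100001111001011110000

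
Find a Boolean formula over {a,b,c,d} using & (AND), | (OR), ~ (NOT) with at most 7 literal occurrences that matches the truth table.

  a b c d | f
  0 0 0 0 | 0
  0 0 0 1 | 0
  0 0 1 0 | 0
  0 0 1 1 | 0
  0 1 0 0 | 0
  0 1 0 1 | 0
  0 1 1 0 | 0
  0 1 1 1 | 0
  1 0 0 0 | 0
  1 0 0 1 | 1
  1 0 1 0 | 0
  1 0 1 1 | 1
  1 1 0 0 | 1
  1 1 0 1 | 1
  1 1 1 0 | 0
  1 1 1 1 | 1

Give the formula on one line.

  (a | c) = 0011001111111111
  ~c = 1100110011001100
  (~c & b) = 0000110000001100
  (a & d) = 0000000001010101
  ((~c & b) | (a & d)) = 0000110001011101
  ((a | c) & ((~c & b) | (a & d))) = 0000000001011101

((a | c) & ((~c & b) | (a & d)))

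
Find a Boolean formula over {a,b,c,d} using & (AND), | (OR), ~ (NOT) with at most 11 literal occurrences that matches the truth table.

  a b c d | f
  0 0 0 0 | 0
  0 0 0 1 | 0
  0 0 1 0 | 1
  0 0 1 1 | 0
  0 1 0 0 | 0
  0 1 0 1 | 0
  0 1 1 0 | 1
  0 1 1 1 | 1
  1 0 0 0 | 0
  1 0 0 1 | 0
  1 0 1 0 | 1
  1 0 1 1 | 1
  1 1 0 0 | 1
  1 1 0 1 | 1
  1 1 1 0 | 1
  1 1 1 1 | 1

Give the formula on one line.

  ~c = 1100110011001100
  (a | ~c) = 1100110011111111
  (d & (a | ~c)) = 0100010001010101
  ~d = 1010101010101010
  (b | ~d) = 1010111110101111
  ((d & (a | ~c)) | (b | ~d)) = 1110111111111111
  ~b = 1111000011110000
  (~b | a) = 1111000011111111
  (b & (~b | a)) = 0000000000001111
  (c | (b & (~b | a))) = 0011001100111111
  (((d & (a | ~c)) | (b | ~d)) & (c | (b & (~b | a)))) = 0010001100111111

(((d & (a | ~c)) | (b | ~d)) & (c | (b & (~b | a))))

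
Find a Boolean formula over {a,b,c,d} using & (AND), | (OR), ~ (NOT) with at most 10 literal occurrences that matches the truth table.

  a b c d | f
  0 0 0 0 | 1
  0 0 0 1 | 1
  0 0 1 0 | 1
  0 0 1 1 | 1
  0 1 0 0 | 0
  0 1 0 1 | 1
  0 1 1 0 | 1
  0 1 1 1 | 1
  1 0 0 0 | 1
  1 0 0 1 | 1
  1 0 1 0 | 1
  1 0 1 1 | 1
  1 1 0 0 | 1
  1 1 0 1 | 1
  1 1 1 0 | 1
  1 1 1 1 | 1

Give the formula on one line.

  ~c = 1100110011001100
  (d | a) = 0101010111111111
  (~c & (d | a)) = 0100010011001100
  ~b = 1111000011110000
  (a & ~b) = 0000000011110000
  ((a & ~b) | d) = 0101010111110101
  (((a & ~b) | d) | c) = 0111011111110111
  ((((a & ~b) | d) | c) | ~b) = 1111011111110111
  ((~c & (d | a)) | ((((a & ~b) | d) | c) | ~b)) = 1111011111111111

((~c & (d | a)) | ((((a & ~b) | d) | c) | ~b))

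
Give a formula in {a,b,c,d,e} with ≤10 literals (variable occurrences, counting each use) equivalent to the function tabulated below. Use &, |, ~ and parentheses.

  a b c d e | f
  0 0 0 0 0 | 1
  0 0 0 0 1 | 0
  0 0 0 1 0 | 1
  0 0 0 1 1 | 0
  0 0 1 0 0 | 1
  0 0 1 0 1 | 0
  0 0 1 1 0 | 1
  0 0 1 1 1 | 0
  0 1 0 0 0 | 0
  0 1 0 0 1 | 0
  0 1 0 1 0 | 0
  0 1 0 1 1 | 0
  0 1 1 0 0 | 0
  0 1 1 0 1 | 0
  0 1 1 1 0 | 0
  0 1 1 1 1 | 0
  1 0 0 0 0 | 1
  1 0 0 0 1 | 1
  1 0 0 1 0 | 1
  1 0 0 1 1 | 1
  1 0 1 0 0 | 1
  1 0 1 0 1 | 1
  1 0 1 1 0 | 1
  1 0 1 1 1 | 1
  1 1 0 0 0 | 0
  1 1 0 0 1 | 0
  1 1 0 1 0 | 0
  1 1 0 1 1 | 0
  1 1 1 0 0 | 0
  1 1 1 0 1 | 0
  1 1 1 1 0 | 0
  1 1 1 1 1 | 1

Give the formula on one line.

  ~b = 11111111000000001111111100000000
  ~d = 11001100110011001100110011001100
  (~d | c) = 11001111110011111100111111001111
  (~b | (~d | c)) = 11111111110011111111111111001111
  ~e = 10101010101010101010101010101010
  (a | ~e) = 10101010101010101111111111111111
  (d & e) = 00010001000100010001000100010001
  (~b | (d & e)) = 11111111000100011111111100010001
  ((a | ~e) & (~b | (d & e))) = 10101010000000001111111100010001
  ((~b | (~d | c)) & ((a | ~e) & (~b | (d & e)))) = 10101010000000001111111100000001

((~b | (~d | c)) & ((a | ~e) & (~b | (d & e))))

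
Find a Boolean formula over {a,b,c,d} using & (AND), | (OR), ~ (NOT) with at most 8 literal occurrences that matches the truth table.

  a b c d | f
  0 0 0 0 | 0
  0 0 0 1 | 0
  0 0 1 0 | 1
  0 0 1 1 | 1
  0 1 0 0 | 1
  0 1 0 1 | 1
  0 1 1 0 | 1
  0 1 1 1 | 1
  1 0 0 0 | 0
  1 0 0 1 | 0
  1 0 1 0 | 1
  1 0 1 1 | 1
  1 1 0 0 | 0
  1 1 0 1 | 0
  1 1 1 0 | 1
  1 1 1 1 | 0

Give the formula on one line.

  ~b = 1111000011110000
  ~a = 1111111100000000
  (~b | ~a) = 1111111111110000
  ~d = 1010101010101010
  ((~b | ~a) | ~d) = 1111111111111010
  (b & ~a) = 0000111100000000
  (c | (b & ~a)) = 0011111100110011
  (((~b | ~a) | ~d) & (c | (b & ~a))) = 0011111100110010

(((~b | ~a) | ~d) & (c | (b & ~a)))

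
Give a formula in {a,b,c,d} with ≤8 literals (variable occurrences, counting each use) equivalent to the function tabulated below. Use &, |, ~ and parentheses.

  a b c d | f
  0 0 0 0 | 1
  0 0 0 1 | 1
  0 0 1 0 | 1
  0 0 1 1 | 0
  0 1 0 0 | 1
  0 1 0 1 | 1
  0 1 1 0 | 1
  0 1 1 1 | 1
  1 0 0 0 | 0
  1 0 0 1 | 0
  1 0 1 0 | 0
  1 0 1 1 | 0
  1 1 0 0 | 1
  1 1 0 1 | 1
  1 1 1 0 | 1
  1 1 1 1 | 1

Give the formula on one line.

  ~d = 1010101010101010
  (c & ~d) = 0010001000100010
  ~a = 1111111100000000
  (d | ~a) = 1111111101010101
  ((c & ~d) & (d | ~a)) = 0010001000000000
  ~c = 1100110011001100
  (~a & ~c) = 1100110000000000
  (((c & ~d) & (d | ~a)) | (~a & ~c)) = 1110111000000000
  ((((c & ~d) & (d | ~a)) | (~a & ~c)) | b) = 1110111100001111

((((c & ~d) & (d | ~a)) | (~a & ~c)) | b)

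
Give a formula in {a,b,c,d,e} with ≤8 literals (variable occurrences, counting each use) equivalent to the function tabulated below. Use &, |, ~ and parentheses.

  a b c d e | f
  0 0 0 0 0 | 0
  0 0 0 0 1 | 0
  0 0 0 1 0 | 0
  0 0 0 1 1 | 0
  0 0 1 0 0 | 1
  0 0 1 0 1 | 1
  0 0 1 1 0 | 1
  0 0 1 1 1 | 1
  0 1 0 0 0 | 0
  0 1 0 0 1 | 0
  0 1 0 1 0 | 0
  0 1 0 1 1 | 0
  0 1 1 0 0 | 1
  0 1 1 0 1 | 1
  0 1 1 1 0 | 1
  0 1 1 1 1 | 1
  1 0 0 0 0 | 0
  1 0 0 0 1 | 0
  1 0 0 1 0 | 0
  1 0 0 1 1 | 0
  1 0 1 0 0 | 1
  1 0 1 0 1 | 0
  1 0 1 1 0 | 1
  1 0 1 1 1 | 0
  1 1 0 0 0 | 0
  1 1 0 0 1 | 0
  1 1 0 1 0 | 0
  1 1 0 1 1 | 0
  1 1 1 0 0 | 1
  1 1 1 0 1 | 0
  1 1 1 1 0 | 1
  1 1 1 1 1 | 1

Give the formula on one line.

(((b & d) | (~e | ~a)) & c)

  (b & d) = 00000000001100110000000000110011
  ~e = 10101010101010101010101010101010
  ~a = 11111111111111110000000000000000
  (~e | ~a) = 11111111111111111010101010101010
  ((b & d) | (~e | ~a)) = 11111111111111111010101010111011
  (((b & d) | (~e | ~a)) & c) = 00001111000011110000101000001011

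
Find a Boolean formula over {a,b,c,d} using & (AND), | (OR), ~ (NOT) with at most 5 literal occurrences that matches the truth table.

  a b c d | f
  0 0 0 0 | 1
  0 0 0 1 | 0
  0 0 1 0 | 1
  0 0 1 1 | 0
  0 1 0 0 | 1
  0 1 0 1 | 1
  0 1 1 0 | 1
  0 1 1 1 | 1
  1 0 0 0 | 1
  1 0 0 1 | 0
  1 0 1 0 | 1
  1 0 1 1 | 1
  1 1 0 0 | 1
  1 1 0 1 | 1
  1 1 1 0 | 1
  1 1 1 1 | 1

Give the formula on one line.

(((c & a) | ~d) | b)

  (c & a) = 0000000000110011
  ~d = 1010101010101010
  ((c & a) | ~d) = 1010101010111011
  (((c & a) | ~d) | b) = 1010111110111111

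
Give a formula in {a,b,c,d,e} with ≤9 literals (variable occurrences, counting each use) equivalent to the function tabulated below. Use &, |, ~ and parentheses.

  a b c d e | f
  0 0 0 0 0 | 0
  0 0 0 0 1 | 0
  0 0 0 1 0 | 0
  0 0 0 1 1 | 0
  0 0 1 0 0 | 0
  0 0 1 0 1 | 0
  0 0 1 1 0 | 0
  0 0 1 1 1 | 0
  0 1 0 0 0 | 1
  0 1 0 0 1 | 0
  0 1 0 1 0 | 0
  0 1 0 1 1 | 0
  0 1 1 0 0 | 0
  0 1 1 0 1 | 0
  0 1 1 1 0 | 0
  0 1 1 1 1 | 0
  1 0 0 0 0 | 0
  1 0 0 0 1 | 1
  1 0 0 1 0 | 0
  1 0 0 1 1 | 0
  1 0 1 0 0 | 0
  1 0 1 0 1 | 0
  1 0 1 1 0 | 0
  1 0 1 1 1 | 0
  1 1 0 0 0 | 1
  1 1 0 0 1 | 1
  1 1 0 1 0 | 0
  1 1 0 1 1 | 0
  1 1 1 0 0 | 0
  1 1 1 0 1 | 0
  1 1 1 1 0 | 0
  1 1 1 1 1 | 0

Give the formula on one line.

((~e | a) & ((~c & ~d) & (e | (~d & b))))

  ~e = 10101010101010101010101010101010
  (~e | a) = 10101010101010101111111111111111
  ~c = 11110000111100001111000011110000
  ~d = 11001100110011001100110011001100
  (~c & ~d) = 11000000110000001100000011000000
  (~d & b) = 00000000110011000000000011001100
  (e | (~d & b)) = 01010101110111010101010111011101
  ((~c & ~d) & (e | (~d & b))) = 01000000110000000100000011000000
  ((~e | a) & ((~c & ~d) & (e | (~d & b)))) = 00000000100000000100000011000000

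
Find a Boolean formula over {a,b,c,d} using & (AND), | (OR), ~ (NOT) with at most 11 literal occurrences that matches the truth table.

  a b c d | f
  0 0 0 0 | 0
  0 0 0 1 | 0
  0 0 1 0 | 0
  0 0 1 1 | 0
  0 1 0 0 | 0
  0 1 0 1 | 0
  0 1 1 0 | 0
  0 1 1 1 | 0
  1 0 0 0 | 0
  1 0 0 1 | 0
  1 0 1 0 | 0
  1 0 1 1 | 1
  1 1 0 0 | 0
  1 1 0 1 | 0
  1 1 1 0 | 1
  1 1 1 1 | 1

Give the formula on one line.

  (c & d) = 0001000100010001
  (a | c) = 0011001111111111
  (b & (a | c)) = 0000001100001111
  (a & c) = 0000000000110011
  ~b = 1111000011110000
  ((a & c) | ~b) = 1111000011110011
  ((b & (a | c)) & ((a & c) | ~b)) = 0000000000000011
  ((c & d) | ((b & (a | c)) & ((a & c) | ~b))) = 0001000100010011
  (a & ((c & d) | ((b & (a | c)) & ((a & c) | ~b)))) = 0000000000010011

(a & ((c & d) | ((b & (a | c)) & ((a & c) | ~b))))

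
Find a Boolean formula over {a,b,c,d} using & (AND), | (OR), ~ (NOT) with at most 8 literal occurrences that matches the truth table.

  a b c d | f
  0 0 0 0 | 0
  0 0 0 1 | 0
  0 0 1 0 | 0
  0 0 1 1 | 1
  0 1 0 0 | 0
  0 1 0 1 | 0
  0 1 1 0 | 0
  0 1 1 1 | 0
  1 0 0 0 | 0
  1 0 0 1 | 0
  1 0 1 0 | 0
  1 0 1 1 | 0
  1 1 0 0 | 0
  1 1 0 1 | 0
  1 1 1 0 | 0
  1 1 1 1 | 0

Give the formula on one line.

  (b | d) = 0101111101011111
  ~b = 1111000011110000
  (c & ~b) = 0011000000110000
  ~a = 1111111100000000
  (~a | b) = 1111111100001111
  ((c & ~b) & (~a | b)) = 0011000000000000
  ((b | d) & ((c & ~b) & (~a | b))) = 0001000000000000

((b | d) & ((c & ~b) & (~a | b)))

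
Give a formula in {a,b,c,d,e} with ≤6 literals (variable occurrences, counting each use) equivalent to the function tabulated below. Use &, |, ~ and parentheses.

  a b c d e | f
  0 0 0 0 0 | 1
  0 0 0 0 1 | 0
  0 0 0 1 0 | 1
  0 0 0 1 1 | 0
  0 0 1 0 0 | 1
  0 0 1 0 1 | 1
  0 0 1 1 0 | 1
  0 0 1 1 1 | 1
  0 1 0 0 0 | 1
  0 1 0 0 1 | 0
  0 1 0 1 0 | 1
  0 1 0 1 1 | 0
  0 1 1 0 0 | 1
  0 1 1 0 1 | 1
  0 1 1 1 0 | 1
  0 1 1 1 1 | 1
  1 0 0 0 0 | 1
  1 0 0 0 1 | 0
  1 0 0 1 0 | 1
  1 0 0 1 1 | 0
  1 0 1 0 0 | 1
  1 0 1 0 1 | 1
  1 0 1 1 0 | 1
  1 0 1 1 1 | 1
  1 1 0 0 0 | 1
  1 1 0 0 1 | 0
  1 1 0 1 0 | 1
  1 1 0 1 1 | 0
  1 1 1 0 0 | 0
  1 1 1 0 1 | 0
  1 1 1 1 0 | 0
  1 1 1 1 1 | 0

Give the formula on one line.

  ~e = 10101010101010101010101010101010
  (~e | c) = 10101111101011111010111110101111
  ~b = 11111111000000001111111100000000
  (a & ~b) = 00000000000000001111111100000000
  ~c = 11110000111100001111000011110000
  ~a = 11111111111111110000000000000000
  (~c | ~a) = 11111111111111111111000011110000
  ((a & ~b) | (~c | ~a)) = 11111111111111111111111111110000
  ((~e | c) & ((a & ~b) | (~c | ~a))) = 10101111101011111010111110100000

((~e | c) & ((a & ~b) | (~c | ~a)))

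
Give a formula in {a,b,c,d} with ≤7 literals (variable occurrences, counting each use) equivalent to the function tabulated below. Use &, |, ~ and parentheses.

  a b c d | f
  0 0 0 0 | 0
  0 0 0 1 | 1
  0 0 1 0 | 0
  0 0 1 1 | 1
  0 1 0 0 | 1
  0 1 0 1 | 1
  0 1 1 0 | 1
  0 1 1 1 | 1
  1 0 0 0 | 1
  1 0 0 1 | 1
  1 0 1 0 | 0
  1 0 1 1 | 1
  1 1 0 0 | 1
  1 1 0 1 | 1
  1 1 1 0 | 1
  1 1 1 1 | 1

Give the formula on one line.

((a & (~c | d)) | ((d & ~b) | b))

  ~c = 1100110011001100
  (~c | d) = 1101110111011101
  (a & (~c | d)) = 0000000011011101
  ~b = 1111000011110000
  (d & ~b) = 0101000001010000
  ((d & ~b) | b) = 0101111101011111
  ((a & (~c | d)) | ((d & ~b) | b)) = 0101111111011111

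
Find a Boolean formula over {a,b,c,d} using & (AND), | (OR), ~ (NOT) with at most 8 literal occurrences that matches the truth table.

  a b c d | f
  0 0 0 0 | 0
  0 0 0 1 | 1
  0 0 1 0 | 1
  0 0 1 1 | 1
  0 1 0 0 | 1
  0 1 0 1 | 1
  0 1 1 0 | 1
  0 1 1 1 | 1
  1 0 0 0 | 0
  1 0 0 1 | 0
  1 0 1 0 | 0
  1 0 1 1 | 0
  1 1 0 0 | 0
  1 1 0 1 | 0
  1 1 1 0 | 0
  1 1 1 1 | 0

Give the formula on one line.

  ~a = 1111111100000000
  (b | c) = 0011111100111111
  ((b | c) | d) = 0111111101111111
  (((b | c) | d) | a) = 0111111111111111
  (~a & (((b | c) | d) | a)) = 0111111100000000

(~a & (((b | c) | d) | a))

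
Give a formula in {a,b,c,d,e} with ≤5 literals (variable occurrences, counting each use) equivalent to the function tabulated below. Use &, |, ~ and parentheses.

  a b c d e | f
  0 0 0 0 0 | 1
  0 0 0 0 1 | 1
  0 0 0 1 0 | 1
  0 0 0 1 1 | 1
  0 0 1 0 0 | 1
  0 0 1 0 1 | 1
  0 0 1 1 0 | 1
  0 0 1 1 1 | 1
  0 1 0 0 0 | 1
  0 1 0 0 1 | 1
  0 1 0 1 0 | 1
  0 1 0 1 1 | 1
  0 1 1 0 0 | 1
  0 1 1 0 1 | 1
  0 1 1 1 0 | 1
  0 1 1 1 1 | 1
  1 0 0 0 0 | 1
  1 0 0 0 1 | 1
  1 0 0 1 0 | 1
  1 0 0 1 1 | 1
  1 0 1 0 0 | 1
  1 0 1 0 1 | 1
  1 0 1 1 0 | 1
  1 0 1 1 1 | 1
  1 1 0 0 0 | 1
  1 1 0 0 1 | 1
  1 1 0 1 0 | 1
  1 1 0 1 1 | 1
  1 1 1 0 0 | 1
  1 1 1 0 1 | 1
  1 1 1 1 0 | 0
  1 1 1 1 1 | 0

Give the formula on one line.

(~a | ((b & ~d) | (~b | ~c)))

  ~a = 11111111111111110000000000000000
  ~d = 11001100110011001100110011001100
  (b & ~d) = 00000000110011000000000011001100
  ~b = 11111111000000001111111100000000
  ~c = 11110000111100001111000011110000
  (~b | ~c) = 11111111111100001111111111110000
  ((b & ~d) | (~b | ~c)) = 11111111111111001111111111111100
  (~a | ((b & ~d) | (~b | ~c))) = 11111111111111111111111111111100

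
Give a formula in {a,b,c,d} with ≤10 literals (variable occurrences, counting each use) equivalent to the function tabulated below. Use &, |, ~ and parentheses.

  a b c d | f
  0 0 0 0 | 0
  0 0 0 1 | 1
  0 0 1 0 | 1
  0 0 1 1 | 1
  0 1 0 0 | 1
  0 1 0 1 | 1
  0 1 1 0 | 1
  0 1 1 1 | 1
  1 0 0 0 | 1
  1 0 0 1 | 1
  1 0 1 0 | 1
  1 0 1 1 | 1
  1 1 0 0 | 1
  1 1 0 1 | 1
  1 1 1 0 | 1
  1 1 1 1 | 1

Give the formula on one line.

((b | (d | c)) | ((a & (~b | c)) & ~c))

  (d | c) = 0111011101110111
  (b | (d | c)) = 0111111101111111
  ~b = 1111000011110000
  (~b | c) = 1111001111110011
  (a & (~b | c)) = 0000000011110011
  ~c = 1100110011001100
  ((a & (~b | c)) & ~c) = 0000000011000000
  ((b | (d | c)) | ((a & (~b | c)) & ~c)) = 0111111111111111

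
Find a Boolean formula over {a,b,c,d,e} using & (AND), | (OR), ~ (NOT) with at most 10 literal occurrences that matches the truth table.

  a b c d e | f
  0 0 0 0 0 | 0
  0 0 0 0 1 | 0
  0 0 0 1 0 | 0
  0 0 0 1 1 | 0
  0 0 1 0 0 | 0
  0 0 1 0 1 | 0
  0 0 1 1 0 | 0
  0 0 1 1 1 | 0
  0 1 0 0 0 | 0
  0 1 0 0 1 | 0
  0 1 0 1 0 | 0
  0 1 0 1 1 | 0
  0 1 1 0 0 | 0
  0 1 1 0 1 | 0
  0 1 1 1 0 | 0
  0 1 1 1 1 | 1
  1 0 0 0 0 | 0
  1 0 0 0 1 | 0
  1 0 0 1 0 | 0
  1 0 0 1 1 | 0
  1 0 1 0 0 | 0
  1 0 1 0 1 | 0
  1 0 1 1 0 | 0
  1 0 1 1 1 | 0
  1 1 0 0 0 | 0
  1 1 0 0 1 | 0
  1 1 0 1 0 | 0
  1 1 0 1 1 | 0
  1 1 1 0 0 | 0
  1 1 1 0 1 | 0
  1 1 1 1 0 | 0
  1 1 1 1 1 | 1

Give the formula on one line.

  (e & c) = 00000101000001010000010100000101
  ~e = 10101010101010101010101010101010
  (~e | b) = 10101010111111111010101011111111
  (a & ~e) = 00000000000000001010101010101010
  (d | (a & ~e)) = 00110011001100111011101110111011
  ((~e | b) & (d | (a & ~e))) = 00100010001100111010101010111011
  ((e & c) & ((~e | b) & (d | (a & ~e)))) = 00000000000000010000000000000001

((e & c) & ((~e | b) & (d | (a & ~e))))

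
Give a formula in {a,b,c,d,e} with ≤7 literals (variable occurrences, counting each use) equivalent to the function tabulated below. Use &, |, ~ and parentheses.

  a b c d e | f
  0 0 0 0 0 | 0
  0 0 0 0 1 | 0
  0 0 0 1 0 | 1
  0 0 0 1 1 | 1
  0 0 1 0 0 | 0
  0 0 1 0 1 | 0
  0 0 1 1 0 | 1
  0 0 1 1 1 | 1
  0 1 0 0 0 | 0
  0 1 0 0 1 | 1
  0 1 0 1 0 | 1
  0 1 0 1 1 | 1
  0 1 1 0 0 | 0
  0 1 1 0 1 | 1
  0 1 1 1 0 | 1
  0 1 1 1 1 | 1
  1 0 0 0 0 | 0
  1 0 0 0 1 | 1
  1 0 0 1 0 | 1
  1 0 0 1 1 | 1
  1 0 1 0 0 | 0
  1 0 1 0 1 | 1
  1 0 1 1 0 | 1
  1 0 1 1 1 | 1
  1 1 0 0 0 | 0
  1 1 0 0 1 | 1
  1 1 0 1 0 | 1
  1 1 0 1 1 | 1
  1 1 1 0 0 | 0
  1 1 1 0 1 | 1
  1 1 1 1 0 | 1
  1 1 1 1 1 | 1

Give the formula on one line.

((e & (a | b)) | d)

  (a | b) = 00000000111111111111111111111111
  (e & (a | b)) = 00000000010101010101010101010101
  ((e & (a | b)) | d) = 00110011011101110111011101110111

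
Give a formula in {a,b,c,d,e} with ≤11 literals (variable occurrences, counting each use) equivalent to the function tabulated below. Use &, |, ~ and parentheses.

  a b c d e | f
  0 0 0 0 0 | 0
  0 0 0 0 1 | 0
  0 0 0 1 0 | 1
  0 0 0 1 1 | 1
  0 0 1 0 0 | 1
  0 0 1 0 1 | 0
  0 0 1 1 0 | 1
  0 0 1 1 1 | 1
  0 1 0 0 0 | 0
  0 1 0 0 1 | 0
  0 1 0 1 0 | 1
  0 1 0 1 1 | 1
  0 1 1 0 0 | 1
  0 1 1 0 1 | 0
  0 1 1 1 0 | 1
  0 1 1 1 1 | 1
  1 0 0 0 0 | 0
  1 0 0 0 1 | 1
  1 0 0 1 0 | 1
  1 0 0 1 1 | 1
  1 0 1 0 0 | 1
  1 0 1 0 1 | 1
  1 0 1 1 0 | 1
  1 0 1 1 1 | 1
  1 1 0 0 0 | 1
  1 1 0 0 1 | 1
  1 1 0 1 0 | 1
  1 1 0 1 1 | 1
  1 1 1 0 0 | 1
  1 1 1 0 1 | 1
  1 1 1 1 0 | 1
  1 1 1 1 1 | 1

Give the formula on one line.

(((d | c) & ((~e | (b & d)) | d)) | (a & (e | b)))

  (d | c) = 00111111001111110011111100111111
  ~e = 10101010101010101010101010101010
  (b & d) = 00000000001100110000000000110011
  (~e | (b & d)) = 10101010101110111010101010111011
  ((~e | (b & d)) | d) = 10111011101110111011101110111011
  ((d | c) & ((~e | (b & d)) | d)) = 00111011001110110011101100111011
  (e | b) = 01010101111111110101010111111111
  (a & (e | b)) = 00000000000000000101010111111111
  (((d | c) & ((~e | (b & d)) | d)) | (a & (e | b))) = 00111011001110110111111111111111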